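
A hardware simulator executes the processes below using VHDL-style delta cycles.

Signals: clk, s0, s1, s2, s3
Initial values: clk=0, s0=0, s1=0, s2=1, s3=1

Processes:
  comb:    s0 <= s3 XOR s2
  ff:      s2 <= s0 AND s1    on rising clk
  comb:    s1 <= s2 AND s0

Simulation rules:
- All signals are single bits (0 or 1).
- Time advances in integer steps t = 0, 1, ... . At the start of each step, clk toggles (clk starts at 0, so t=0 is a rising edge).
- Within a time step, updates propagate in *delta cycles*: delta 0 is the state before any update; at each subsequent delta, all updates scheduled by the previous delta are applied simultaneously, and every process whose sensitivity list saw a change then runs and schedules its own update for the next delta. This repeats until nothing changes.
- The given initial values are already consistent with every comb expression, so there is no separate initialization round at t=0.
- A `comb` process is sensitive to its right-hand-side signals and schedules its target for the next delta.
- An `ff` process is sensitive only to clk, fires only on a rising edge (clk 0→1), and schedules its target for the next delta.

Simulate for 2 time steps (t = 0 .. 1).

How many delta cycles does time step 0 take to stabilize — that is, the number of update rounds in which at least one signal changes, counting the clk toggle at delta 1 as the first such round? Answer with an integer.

3

t0.Δ0 s3=1 clk=0 s1=0 s0=0 s2=1
t0.Δ1 s3=1 clk=1 s1=0 s0=0 s2=1
t0.Δ2 s3=1 clk=1 s1=0 s0=0 s2=0
t0.Δ3 s3=1 clk=1 s1=0 s0=1 s2=0
t1.Δ0 s3=1 clk=1 s1=0 s0=1 s2=0
t1.Δ1 s3=1 clk=0 s1=0 s0=1 s2=0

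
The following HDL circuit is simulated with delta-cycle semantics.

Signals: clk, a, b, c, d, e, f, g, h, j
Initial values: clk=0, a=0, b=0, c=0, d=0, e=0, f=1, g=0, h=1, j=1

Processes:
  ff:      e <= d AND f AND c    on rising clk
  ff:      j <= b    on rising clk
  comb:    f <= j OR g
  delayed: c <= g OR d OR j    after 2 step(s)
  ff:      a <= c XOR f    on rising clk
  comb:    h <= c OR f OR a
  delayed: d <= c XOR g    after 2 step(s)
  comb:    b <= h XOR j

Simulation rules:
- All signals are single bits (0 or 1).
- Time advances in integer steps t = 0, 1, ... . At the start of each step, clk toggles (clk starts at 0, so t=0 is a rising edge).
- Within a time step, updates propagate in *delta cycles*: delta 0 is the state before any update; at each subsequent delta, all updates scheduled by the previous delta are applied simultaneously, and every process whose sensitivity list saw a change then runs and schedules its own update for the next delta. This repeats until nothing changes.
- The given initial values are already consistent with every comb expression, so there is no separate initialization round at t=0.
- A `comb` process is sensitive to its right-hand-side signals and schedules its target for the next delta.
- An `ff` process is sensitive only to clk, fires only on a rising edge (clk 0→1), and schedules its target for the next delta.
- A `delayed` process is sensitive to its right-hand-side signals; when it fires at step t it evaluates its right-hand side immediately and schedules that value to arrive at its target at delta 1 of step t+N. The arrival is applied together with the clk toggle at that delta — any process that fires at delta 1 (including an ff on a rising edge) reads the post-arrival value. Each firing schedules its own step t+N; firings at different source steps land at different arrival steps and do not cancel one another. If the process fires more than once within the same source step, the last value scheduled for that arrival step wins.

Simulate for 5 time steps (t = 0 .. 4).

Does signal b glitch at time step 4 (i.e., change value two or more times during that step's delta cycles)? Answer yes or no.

t0.Δ0 d=0 g=0 clk=0 e=0 j=1 h=1 f=1 b=0 c=0 a=0
t0.Δ1 d=0 g=0 clk=1 e=0 j=1 h=1 f=1 b=0 c=0 a=0
t0.Δ2 d=0 g=0 clk=1 e=0 j=0 h=1 f=1 b=0 c=0 a=1
t0.Δ3 d=0 g=0 clk=1 e=0 j=0 h=1 f=0 b=1 c=0 a=1
t1.Δ0 d=0 g=0 clk=1 e=0 j=0 h=1 f=0 b=1 c=0 a=1
t1.Δ1 d=0 g=0 clk=0 e=0 j=0 h=1 f=0 b=1 c=0 a=1
t2.Δ0 d=0 g=0 clk=0 e=0 j=0 h=1 f=0 b=1 c=0 a=1
t2.Δ1 d=0 g=0 clk=1 e=0 j=0 h=1 f=0 b=1 c=0 a=1
t2.Δ2 d=0 g=0 clk=1 e=0 j=1 h=1 f=0 b=1 c=0 a=0
t2.Δ3 d=0 g=0 clk=1 e=0 j=1 h=0 f=1 b=0 c=0 a=0
t2.Δ4 d=0 g=0 clk=1 e=0 j=1 h=1 f=1 b=1 c=0 a=0
t2.Δ5 d=0 g=0 clk=1 e=0 j=1 h=1 f=1 b=0 c=0 a=0
t3.Δ0 d=0 g=0 clk=1 e=0 j=1 h=1 f=1 b=0 c=0 a=0
t3.Δ1 d=0 g=0 clk=0 e=0 j=1 h=1 f=1 b=0 c=0 a=0
t4.Δ0 d=0 g=0 clk=0 e=0 j=1 h=1 f=1 b=0 c=0 a=0
t4.Δ1 d=0 g=0 clk=1 e=0 j=1 h=1 f=1 b=0 c=1 a=0
t4.Δ2 d=0 g=0 clk=1 e=0 j=0 h=1 f=1 b=0 c=1 a=0
t4.Δ3 d=0 g=0 clk=1 e=0 j=0 h=1 f=0 b=1 c=1 a=0

no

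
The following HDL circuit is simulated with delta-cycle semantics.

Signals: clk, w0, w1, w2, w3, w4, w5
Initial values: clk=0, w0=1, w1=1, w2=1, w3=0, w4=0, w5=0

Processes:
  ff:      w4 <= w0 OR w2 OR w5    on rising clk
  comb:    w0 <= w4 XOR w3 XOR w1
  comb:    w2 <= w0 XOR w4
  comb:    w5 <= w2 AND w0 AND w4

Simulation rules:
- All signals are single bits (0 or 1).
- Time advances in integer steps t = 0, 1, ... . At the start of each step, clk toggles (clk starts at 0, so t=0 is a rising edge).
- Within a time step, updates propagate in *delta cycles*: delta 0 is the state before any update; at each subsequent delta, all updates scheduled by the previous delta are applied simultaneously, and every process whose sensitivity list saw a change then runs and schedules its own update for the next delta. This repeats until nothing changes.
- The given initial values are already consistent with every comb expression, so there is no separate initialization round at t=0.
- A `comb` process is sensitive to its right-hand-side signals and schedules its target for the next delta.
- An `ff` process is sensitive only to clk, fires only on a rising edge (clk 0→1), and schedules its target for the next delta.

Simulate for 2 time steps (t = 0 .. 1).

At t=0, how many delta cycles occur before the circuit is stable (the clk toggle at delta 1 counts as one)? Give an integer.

4

[bits: w4,w0,w1,w5,w2,w3,clk]
t=0: Δ0=0110100 Δ1=0110101 Δ2=1110101 Δ3=1011001 Δ4=1010101 | 4Δ
t=1: Δ0=1010101 Δ1=1010100 | 1Δ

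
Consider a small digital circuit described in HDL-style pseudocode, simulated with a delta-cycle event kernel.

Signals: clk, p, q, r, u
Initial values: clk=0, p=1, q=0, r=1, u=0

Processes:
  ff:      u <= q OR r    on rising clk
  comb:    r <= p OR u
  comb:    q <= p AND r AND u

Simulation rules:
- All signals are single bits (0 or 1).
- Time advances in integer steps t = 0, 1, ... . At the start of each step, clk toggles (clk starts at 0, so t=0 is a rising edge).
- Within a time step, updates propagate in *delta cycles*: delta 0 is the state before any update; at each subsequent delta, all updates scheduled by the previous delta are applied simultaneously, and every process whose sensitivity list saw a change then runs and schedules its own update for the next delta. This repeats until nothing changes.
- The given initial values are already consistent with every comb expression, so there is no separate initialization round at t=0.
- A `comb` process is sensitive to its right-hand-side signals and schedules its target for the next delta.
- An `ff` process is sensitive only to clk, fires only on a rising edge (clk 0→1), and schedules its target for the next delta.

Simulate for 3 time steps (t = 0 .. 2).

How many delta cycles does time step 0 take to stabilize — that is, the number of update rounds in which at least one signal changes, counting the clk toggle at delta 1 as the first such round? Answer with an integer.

3

t0.Δ0 clk=0 q=0 r=1 p=1 u=0
t0.Δ1 clk=1 q=0 r=1 p=1 u=0
t0.Δ2 clk=1 q=0 r=1 p=1 u=1
t0.Δ3 clk=1 q=1 r=1 p=1 u=1
t1.Δ0 clk=1 q=1 r=1 p=1 u=1
t1.Δ1 clk=0 q=1 r=1 p=1 u=1
t2.Δ0 clk=0 q=1 r=1 p=1 u=1
t2.Δ1 clk=1 q=1 r=1 p=1 u=1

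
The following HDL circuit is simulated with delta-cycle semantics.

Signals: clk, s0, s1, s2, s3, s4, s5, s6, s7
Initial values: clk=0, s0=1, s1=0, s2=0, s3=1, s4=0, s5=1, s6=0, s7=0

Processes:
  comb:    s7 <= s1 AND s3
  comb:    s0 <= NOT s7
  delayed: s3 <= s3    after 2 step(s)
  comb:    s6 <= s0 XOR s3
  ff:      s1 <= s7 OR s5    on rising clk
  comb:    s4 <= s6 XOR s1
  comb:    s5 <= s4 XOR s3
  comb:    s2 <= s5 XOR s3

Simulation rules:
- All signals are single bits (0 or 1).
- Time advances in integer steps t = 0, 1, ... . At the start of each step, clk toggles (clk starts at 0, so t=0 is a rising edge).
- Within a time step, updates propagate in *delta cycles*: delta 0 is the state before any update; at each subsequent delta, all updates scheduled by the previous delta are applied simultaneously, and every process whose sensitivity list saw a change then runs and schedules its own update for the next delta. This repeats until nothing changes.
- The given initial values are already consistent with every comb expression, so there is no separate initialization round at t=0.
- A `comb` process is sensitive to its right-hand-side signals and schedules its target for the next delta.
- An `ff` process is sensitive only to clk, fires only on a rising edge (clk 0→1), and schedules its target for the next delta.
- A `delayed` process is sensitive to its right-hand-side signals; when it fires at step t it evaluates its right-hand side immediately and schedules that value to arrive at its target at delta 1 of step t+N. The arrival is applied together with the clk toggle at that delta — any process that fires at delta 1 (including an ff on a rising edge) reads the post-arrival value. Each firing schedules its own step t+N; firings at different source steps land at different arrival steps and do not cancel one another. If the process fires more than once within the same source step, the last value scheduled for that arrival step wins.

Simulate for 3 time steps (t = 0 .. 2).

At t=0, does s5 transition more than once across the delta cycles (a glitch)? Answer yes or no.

yes

t0.Δ0 s2=0 s7=0 clk=0 s4=0 s0=1 s1=0 s3=1 s5=1 s6=0
t0.Δ1 s2=0 s7=0 clk=1 s4=0 s0=1 s1=0 s3=1 s5=1 s6=0
t0.Δ2 s2=0 s7=0 clk=1 s4=0 s0=1 s1=1 s3=1 s5=1 s6=0
t0.Δ3 s2=0 s7=1 clk=1 s4=1 s0=1 s1=1 s3=1 s5=1 s6=0
t0.Δ4 s2=0 s7=1 clk=1 s4=1 s0=0 s1=1 s3=1 s5=0 s6=0
t0.Δ5 s2=1 s7=1 clk=1 s4=1 s0=0 s1=1 s3=1 s5=0 s6=1
t0.Δ6 s2=1 s7=1 clk=1 s4=0 s0=0 s1=1 s3=1 s5=0 s6=1
t0.Δ7 s2=1 s7=1 clk=1 s4=0 s0=0 s1=1 s3=1 s5=1 s6=1
t0.Δ8 s2=0 s7=1 clk=1 s4=0 s0=0 s1=1 s3=1 s5=1 s6=1
t1.Δ0 s2=0 s7=1 clk=1 s4=0 s0=0 s1=1 s3=1 s5=1 s6=1
t1.Δ1 s2=0 s7=1 clk=0 s4=0 s0=0 s1=1 s3=1 s5=1 s6=1
t2.Δ0 s2=0 s7=1 clk=0 s4=0 s0=0 s1=1 s3=1 s5=1 s6=1
t2.Δ1 s2=0 s7=1 clk=1 s4=0 s0=0 s1=1 s3=1 s5=1 s6=1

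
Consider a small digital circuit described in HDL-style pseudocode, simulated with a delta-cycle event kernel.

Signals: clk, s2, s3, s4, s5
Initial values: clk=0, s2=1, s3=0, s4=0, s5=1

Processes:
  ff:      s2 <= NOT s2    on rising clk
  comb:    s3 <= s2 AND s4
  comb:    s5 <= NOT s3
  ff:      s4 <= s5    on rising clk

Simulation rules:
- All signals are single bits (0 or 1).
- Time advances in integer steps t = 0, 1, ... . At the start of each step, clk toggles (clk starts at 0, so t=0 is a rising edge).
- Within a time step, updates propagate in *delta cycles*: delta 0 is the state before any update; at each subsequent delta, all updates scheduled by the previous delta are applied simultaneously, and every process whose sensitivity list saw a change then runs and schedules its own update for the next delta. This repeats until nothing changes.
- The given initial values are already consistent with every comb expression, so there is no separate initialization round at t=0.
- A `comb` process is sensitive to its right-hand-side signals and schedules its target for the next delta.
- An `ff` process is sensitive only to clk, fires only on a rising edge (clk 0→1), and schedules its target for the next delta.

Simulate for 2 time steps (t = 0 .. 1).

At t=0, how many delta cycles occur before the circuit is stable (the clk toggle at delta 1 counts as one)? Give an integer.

t0.Δ0 s5=1 clk=0 s2=1 s3=0 s4=0
t0.Δ1 s5=1 clk=1 s2=1 s3=0 s4=0
t0.Δ2 s5=1 clk=1 s2=0 s3=0 s4=1
t1.Δ0 s5=1 clk=1 s2=0 s3=0 s4=1
t1.Δ1 s5=1 clk=0 s2=0 s3=0 s4=1

2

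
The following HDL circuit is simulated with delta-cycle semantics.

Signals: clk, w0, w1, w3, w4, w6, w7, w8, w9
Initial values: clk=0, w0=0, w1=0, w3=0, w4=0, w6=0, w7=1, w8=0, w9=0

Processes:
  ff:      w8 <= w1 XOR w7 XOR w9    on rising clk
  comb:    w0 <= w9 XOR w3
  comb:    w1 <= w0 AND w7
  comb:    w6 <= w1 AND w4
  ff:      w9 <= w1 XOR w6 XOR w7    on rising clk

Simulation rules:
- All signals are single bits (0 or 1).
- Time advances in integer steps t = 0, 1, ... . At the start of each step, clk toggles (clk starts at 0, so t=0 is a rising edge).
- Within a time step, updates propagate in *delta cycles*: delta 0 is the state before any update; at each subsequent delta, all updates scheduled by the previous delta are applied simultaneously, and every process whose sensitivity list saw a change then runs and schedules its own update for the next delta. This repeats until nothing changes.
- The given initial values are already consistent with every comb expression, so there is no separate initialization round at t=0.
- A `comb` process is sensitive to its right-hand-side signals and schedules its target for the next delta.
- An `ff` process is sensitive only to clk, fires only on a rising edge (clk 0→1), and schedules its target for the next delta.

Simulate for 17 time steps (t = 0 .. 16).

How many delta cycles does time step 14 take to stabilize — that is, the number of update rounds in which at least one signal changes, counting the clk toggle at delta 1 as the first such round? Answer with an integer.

[bits: w4,w1,w6,w0,w3,clk,w7,w8,w9]
t=0: Δ0=000000100 Δ1=000001100 Δ2=000001111 Δ3=000101111 Δ4=010101111 | 4Δ
t=1: Δ0=010101111 Δ1=010100111 | 1Δ
t=2: Δ0=010100111 Δ1=010101111 Δ2=010101110 Δ3=010001110 Δ4=000001110 | 4Δ
t=3: Δ0=000001110 Δ1=000000110 | 1Δ
t=4: Δ0=000000110 Δ1=000001110 Δ2=000001111 Δ3=000101111 Δ4=010101111 | 4Δ
t=5: Δ0=010101111 Δ1=010100111 | 1Δ
t=6: Δ0=010100111 Δ1=010101111 Δ2=010101110 Δ3=010001110 Δ4=000001110 | 4Δ
t=7: Δ0=000001110 Δ1=000000110 | 1Δ
t=8: Δ0=000000110 Δ1=000001110 Δ2=000001111 Δ3=000101111 Δ4=010101111 | 4Δ
t=9: Δ0=010101111 Δ1=010100111 | 1Δ
t=10: Δ0=010100111 Δ1=010101111 Δ2=010101110 Δ3=010001110 Δ4=000001110 | 4Δ
t=11: Δ0=000001110 Δ1=000000110 | 1Δ
t=12: Δ0=000000110 Δ1=000001110 Δ2=000001111 Δ3=000101111 Δ4=010101111 | 4Δ
t=13: Δ0=010101111 Δ1=010100111 | 1Δ
t=14: Δ0=010100111 Δ1=010101111 Δ2=010101110 Δ3=010001110 Δ4=000001110 | 4Δ
t=15: Δ0=000001110 Δ1=000000110 | 1Δ
t=16: Δ0=000000110 Δ1=000001110 Δ2=000001111 Δ3=000101111 Δ4=010101111 | 4Δ

4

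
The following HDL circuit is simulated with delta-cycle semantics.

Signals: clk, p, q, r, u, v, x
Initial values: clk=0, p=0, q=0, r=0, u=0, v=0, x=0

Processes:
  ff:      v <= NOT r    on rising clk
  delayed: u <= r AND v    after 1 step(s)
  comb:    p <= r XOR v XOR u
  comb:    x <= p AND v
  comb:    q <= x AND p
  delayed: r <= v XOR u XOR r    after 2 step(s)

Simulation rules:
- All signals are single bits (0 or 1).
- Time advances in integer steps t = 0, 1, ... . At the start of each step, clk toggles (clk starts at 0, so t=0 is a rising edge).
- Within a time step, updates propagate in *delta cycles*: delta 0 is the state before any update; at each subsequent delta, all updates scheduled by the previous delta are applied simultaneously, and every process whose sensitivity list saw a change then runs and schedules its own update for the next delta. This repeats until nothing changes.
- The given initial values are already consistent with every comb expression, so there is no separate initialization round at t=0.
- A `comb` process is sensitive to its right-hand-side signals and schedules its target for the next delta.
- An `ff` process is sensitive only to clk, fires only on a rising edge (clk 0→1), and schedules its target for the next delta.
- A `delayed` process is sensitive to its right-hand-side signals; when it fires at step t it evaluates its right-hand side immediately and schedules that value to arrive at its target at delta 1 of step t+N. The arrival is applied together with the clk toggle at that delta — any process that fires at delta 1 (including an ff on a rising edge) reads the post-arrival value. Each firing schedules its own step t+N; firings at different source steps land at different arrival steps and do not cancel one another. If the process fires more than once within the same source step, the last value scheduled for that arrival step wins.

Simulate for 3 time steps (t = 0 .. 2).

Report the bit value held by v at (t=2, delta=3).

0

t0.Δ0 r=0 x=0 q=0 p=0 u=0 v=0 clk=0
t0.Δ1 r=0 x=0 q=0 p=0 u=0 v=0 clk=1
t0.Δ2 r=0 x=0 q=0 p=0 u=0 v=1 clk=1
t0.Δ3 r=0 x=0 q=0 p=1 u=0 v=1 clk=1
t0.Δ4 r=0 x=1 q=0 p=1 u=0 v=1 clk=1
t0.Δ5 r=0 x=1 q=1 p=1 u=0 v=1 clk=1
t1.Δ0 r=0 x=1 q=1 p=1 u=0 v=1 clk=1
t1.Δ1 r=0 x=1 q=1 p=1 u=0 v=1 clk=0
t2.Δ0 r=0 x=1 q=1 p=1 u=0 v=1 clk=0
t2.Δ1 r=1 x=1 q=1 p=1 u=0 v=1 clk=1
t2.Δ2 r=1 x=1 q=1 p=0 u=0 v=0 clk=1
t2.Δ3 r=1 x=0 q=0 p=1 u=0 v=0 clk=1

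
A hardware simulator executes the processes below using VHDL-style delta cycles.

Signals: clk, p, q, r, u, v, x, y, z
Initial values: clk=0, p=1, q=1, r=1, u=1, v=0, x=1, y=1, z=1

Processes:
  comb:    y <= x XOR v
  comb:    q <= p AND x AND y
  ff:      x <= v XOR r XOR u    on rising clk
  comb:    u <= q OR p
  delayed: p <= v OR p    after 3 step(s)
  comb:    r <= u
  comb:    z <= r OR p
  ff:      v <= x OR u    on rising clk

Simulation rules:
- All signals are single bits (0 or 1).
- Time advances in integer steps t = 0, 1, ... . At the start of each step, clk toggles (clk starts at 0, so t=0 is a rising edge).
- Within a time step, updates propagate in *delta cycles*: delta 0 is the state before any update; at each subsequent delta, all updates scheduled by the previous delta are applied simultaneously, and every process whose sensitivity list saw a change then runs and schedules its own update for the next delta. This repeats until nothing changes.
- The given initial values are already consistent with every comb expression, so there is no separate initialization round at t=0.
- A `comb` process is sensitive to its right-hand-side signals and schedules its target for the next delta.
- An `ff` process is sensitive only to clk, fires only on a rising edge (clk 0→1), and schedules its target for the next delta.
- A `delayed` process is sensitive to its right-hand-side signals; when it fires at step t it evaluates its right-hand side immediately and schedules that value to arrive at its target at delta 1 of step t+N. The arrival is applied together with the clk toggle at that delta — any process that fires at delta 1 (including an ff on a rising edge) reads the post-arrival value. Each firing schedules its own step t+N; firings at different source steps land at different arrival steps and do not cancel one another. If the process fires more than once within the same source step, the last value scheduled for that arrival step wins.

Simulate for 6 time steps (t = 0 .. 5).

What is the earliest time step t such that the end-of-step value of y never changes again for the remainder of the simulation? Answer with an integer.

2

[bits: y,q,z,clk,v,r,p,u,x]
t=0: Δ0=111001111 Δ1=111101111 Δ2=111111110 Δ3=101111110 | 3Δ
t=1: Δ0=101111110 Δ1=101011110 | 1Δ
t=2: Δ0=101011110 Δ1=101111110 Δ2=101111111 Δ3=011111111 Δ4=001111111 | 4Δ
t=3: Δ0=001111111 Δ1=001011111 | 1Δ
t=4: Δ0=001011111 Δ1=001111111 | 1Δ
t=5: Δ0=001111111 Δ1=001011111 | 1Δ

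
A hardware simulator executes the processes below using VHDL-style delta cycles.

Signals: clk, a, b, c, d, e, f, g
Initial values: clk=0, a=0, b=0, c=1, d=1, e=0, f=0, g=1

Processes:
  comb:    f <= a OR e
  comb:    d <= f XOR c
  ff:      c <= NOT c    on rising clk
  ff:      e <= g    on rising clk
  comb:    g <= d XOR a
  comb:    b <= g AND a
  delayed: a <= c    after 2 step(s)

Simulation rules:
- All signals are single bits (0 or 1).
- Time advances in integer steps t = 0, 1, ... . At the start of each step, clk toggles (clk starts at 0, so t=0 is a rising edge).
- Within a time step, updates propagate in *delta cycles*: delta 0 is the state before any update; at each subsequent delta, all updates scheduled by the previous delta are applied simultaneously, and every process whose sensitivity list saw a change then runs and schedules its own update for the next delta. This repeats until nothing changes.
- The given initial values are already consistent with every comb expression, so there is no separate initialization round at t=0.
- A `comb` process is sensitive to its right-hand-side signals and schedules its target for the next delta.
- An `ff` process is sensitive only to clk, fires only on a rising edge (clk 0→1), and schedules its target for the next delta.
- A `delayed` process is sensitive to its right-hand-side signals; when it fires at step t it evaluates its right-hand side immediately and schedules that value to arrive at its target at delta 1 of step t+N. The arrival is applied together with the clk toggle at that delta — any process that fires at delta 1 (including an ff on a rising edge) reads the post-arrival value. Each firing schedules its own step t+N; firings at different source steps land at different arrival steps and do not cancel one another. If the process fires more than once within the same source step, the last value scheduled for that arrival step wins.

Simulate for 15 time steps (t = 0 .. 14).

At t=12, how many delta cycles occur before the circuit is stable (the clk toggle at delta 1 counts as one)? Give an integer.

3

t=0 Δ0: clk=0 a=0 f=0 b=0 e=0 g=1 d=1 c=1
  Δ1: clk:0→1
  Δ2: e:0→1, c:1→0
  Δ3: f:0→1, d:1→0
  Δ4: g:1→0, d:0→1
  Δ5: g:0→1
  (5Δ to stable)
t=1 Δ0: clk=1 a=0 f=1 b=0 e=1 g=1 d=1 c=0
  Δ1: clk:1→0
  (1Δ to stable)
t=2 Δ0: clk=0 a=0 f=1 b=0 e=1 g=1 d=1 c=0
  Δ1: clk:0→1
  Δ2: c:0→1
  Δ3: d:1→0
  Δ4: g:1→0
  (4Δ to stable)
t=3 Δ0: clk=1 a=0 f=1 b=0 e=1 g=0 d=0 c=1
  Δ1: clk:1→0
  (1Δ to stable)
t=4 Δ0: clk=0 a=0 f=1 b=0 e=1 g=0 d=0 c=1
  Δ1: clk:0→1, a:0→1
  Δ2: e:1→0, g:0→1, c:1→0
  Δ3: b:0→1, d:0→1
  Δ4: g:1→0
  Δ5: b:1→0
  (5Δ to stable)
t=5 Δ0: clk=1 a=1 f=1 b=0 e=0 g=0 d=1 c=0
  Δ1: clk:1→0
  (1Δ to stable)
t=6 Δ0: clk=0 a=1 f=1 b=0 e=0 g=0 d=1 c=0
  Δ1: clk:0→1, a:1→0
  Δ2: f:1→0, g:0→1, c:0→1
  (2Δ to stable)
t=7 Δ0: clk=1 a=0 f=0 b=0 e=0 g=1 d=1 c=1
  Δ1: clk:1→0
  (1Δ to stable)
t=8 Δ0: clk=0 a=0 f=0 b=0 e=0 g=1 d=1 c=1
  Δ1: clk:0→1, a:0→1
  Δ2: f:0→1, b:0→1, e:0→1, g:1→0, c:1→0
  Δ3: b:1→0
  (3Δ to stable)
t=9 Δ0: clk=1 a=1 f=1 b=0 e=1 g=0 d=1 c=0
  Δ1: clk:1→0
  (1Δ to stable)
t=10 Δ0: clk=0 a=1 f=1 b=0 e=1 g=0 d=1 c=0
  Δ1: clk:0→1, a:1→0
  Δ2: e:1→0, g:0→1, c:0→1
  Δ3: f:1→0, d:1→0
  Δ4: g:1→0, d:0→1
  Δ5: g:0→1
  (5Δ to stable)
t=11 Δ0: clk=1 a=0 f=0 b=0 e=0 g=1 d=1 c=1
  Δ1: clk:1→0
  (1Δ to stable)
t=12 Δ0: clk=0 a=0 f=0 b=0 e=0 g=1 d=1 c=1
  Δ1: clk:0→1, a:0→1
  Δ2: f:0→1, b:0→1, e:0→1, g:1→0, c:1→0
  Δ3: b:1→0
  (3Δ to stable)
t=13 Δ0: clk=1 a=1 f=1 b=0 e=1 g=0 d=1 c=0
  Δ1: clk:1→0
  (1Δ to stable)
t=14 Δ0: clk=0 a=1 f=1 b=0 e=1 g=0 d=1 c=0
  Δ1: clk:0→1, a:1→0
  Δ2: e:1→0, g:0→1, c:0→1
  Δ3: f:1→0, d:1→0
  Δ4: g:1→0, d:0→1
  Δ5: g:0→1
  (5Δ to stable)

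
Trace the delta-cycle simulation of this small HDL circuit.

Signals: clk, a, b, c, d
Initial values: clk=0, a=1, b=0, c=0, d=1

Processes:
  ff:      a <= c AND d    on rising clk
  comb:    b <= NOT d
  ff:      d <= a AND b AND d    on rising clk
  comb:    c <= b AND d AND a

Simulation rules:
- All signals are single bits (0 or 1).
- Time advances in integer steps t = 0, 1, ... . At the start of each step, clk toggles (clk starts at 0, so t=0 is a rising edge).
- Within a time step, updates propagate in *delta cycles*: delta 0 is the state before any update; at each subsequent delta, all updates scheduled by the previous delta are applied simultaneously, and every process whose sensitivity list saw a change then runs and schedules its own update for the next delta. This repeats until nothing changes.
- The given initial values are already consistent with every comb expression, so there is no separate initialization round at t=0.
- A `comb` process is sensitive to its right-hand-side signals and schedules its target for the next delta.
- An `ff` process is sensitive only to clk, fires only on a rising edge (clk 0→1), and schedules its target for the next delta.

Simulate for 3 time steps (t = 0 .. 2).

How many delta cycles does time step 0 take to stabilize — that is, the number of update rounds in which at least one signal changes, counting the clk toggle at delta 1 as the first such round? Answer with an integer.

3

t=0 Δ0: a=1 clk=0 b=0 c=0 d=1
  Δ1: clk:0→1
  Δ2: a:1→0, d:1→0
  Δ3: b:0→1
  (3Δ to stable)
t=1 Δ0: a=0 clk=1 b=1 c=0 d=0
  Δ1: clk:1→0
  (1Δ to stable)
t=2 Δ0: a=0 clk=0 b=1 c=0 d=0
  Δ1: clk:0→1
  (1Δ to stable)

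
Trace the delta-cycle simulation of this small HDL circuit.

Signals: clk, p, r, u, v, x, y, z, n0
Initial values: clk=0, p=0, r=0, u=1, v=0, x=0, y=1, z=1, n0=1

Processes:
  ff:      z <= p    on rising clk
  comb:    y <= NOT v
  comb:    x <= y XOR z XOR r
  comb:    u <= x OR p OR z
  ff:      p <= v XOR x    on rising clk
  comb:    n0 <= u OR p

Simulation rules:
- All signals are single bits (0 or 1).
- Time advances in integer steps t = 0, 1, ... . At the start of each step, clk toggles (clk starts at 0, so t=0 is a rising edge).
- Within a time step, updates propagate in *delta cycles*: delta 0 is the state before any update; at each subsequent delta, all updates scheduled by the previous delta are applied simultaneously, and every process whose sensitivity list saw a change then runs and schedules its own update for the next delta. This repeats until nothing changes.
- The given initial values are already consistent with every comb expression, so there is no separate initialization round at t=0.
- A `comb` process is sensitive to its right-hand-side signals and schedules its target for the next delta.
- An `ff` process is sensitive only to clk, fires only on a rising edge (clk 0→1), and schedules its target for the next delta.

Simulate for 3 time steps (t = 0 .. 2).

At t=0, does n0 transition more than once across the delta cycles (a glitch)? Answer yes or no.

yes

[bits: r,u,z,p,n0,v,x,clk,y]
t=0: Δ0=011010001 Δ1=011010011 Δ2=010010011 Δ3=000010111 Δ4=010000111 Δ5=010010111 | 5Δ
t=1: Δ0=010010111 Δ1=010010101 | 1Δ
t=2: Δ0=010010101 Δ1=010010111 Δ2=010110111 | 2Δ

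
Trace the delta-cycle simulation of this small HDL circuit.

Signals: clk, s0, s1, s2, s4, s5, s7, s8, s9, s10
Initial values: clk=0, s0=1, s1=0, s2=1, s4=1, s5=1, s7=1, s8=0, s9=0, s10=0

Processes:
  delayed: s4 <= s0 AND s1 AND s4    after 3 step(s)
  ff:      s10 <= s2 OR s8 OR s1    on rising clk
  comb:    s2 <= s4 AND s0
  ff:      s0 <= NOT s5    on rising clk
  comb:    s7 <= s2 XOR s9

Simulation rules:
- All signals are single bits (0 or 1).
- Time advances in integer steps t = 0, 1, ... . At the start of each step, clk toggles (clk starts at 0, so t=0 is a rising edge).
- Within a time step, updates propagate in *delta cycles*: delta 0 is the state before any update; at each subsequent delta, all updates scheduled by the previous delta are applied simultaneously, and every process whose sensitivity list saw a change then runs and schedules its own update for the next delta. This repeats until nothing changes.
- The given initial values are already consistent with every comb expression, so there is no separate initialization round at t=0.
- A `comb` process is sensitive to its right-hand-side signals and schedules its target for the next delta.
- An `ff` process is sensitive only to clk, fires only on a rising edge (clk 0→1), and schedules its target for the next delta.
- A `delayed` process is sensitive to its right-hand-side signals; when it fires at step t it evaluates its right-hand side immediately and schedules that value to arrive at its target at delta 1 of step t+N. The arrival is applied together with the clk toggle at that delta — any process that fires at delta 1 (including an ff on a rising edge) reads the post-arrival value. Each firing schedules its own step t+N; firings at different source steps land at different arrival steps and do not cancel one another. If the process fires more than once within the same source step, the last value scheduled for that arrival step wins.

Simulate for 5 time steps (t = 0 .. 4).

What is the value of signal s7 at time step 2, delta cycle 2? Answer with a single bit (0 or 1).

t=0 Δ0: s8=0 s2=1 s7=1 s9=0 s0=1 s5=1 s4=1 s10=0 clk=0 s1=0
  Δ1: clk:0→1
  Δ2: s0:1→0, s10:0→1
  Δ3: s2:1→0
  Δ4: s7:1→0
  (4Δ to stable)
t=1 Δ0: s8=0 s2=0 s7=0 s9=0 s0=0 s5=1 s4=1 s10=1 clk=1 s1=0
  Δ1: clk:1→0
  (1Δ to stable)
t=2 Δ0: s8=0 s2=0 s7=0 s9=0 s0=0 s5=1 s4=1 s10=1 clk=0 s1=0
  Δ1: clk:0→1
  Δ2: s10:1→0
  (2Δ to stable)
t=3 Δ0: s8=0 s2=0 s7=0 s9=0 s0=0 s5=1 s4=1 s10=0 clk=1 s1=0
  Δ1: s4:1→0, clk:1→0
  (1Δ to stable)
t=4 Δ0: s8=0 s2=0 s7=0 s9=0 s0=0 s5=1 s4=0 s10=0 clk=0 s1=0
  Δ1: clk:0→1
  (1Δ to stable)

0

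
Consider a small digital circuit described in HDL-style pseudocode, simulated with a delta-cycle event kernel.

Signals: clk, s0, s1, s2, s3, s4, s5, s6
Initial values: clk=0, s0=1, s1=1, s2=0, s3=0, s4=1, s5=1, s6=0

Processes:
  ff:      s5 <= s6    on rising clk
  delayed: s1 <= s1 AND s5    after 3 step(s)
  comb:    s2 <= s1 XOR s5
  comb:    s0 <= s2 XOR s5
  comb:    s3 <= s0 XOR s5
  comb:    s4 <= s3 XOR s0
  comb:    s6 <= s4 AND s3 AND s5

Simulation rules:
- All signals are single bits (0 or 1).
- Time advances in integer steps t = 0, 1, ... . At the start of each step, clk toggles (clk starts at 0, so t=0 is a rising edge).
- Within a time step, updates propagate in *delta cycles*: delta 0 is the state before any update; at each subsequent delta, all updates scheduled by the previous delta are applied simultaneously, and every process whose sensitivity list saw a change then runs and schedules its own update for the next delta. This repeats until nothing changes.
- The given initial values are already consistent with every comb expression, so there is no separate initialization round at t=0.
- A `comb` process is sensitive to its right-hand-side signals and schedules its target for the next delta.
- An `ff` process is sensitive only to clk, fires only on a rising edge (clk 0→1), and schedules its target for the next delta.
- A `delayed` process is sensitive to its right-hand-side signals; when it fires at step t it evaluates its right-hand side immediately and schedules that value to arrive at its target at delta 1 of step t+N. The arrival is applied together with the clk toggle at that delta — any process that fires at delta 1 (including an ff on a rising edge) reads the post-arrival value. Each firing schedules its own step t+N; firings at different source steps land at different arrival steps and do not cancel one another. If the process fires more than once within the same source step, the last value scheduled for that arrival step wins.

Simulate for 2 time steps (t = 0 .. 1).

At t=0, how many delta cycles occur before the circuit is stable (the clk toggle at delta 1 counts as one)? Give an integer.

6

t0.Δ0 s6=0 s1=1 s0=1 s5=1 clk=0 s3=0 s2=0 s4=1
t0.Δ1 s6=0 s1=1 s0=1 s5=1 clk=1 s3=0 s2=0 s4=1
t0.Δ2 s6=0 s1=1 s0=1 s5=0 clk=1 s3=0 s2=0 s4=1
t0.Δ3 s6=0 s1=1 s0=0 s5=0 clk=1 s3=1 s2=1 s4=1
t0.Δ4 s6=0 s1=1 s0=1 s5=0 clk=1 s3=0 s2=1 s4=1
t0.Δ5 s6=0 s1=1 s0=1 s5=0 clk=1 s3=1 s2=1 s4=1
t0.Δ6 s6=0 s1=1 s0=1 s5=0 clk=1 s3=1 s2=1 s4=0
t1.Δ0 s6=0 s1=1 s0=1 s5=0 clk=1 s3=1 s2=1 s4=0
t1.Δ1 s6=0 s1=1 s0=1 s5=0 clk=0 s3=1 s2=1 s4=0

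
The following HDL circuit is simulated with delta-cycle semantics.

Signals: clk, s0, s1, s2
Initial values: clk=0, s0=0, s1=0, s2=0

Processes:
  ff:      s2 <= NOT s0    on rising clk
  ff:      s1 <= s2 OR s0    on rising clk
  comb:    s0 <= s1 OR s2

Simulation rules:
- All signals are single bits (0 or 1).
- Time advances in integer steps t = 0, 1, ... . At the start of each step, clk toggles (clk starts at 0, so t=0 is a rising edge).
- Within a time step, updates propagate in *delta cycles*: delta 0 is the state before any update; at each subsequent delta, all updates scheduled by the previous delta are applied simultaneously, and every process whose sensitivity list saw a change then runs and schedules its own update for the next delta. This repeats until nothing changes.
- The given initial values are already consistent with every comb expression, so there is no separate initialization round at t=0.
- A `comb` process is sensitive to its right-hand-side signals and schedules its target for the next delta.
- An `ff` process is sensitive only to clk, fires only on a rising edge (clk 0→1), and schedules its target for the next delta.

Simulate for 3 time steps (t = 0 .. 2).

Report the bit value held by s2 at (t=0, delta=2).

1

t0.Δ0 s1=0 clk=0 s0=0 s2=0
t0.Δ1 s1=0 clk=1 s0=0 s2=0
t0.Δ2 s1=0 clk=1 s0=0 s2=1
t0.Δ3 s1=0 clk=1 s0=1 s2=1
t1.Δ0 s1=0 clk=1 s0=1 s2=1
t1.Δ1 s1=0 clk=0 s0=1 s2=1
t2.Δ0 s1=0 clk=0 s0=1 s2=1
t2.Δ1 s1=0 clk=1 s0=1 s2=1
t2.Δ2 s1=1 clk=1 s0=1 s2=0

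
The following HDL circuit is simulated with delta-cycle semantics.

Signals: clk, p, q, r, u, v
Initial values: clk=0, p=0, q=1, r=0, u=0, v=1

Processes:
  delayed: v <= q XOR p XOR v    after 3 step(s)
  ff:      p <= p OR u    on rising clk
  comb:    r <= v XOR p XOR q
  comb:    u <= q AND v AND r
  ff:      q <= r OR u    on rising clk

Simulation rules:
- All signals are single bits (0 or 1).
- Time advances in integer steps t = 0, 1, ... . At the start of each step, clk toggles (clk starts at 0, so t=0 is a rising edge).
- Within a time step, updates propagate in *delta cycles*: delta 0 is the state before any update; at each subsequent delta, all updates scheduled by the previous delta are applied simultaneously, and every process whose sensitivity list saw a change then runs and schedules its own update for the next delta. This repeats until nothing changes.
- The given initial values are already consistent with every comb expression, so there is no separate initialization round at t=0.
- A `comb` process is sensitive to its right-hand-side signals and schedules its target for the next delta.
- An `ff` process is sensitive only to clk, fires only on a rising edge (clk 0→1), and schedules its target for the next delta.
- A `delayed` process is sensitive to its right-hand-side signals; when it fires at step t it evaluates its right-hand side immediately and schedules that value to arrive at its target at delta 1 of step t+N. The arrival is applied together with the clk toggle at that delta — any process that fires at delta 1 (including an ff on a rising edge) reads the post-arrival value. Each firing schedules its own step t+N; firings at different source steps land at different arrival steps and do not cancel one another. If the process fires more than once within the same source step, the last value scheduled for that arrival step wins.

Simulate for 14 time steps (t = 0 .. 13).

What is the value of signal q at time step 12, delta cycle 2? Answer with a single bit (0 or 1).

0

t0.Δ0 clk=0 v=1 q=1 r=0 u=0 p=0
t0.Δ1 clk=1 v=1 q=1 r=0 u=0 p=0
t0.Δ2 clk=1 v=1 q=0 r=0 u=0 p=0
t0.Δ3 clk=1 v=1 q=0 r=1 u=0 p=0
t1.Δ0 clk=1 v=1 q=0 r=1 u=0 p=0
t1.Δ1 clk=0 v=1 q=0 r=1 u=0 p=0
t2.Δ0 clk=0 v=1 q=0 r=1 u=0 p=0
t2.Δ1 clk=1 v=1 q=0 r=1 u=0 p=0
t2.Δ2 clk=1 v=1 q=1 r=1 u=0 p=0
t2.Δ3 clk=1 v=1 q=1 r=0 u=1 p=0
t2.Δ4 clk=1 v=1 q=1 r=0 u=0 p=0
t3.Δ0 clk=1 v=1 q=1 r=0 u=0 p=0
t3.Δ1 clk=0 v=1 q=1 r=0 u=0 p=0
t4.Δ0 clk=0 v=1 q=1 r=0 u=0 p=0
t4.Δ1 clk=1 v=1 q=1 r=0 u=0 p=0
t4.Δ2 clk=1 v=1 q=0 r=0 u=0 p=0
t4.Δ3 clk=1 v=1 q=0 r=1 u=0 p=0
t5.Δ0 clk=1 v=1 q=0 r=1 u=0 p=0
t5.Δ1 clk=0 v=0 q=0 r=1 u=0 p=0
t5.Δ2 clk=0 v=0 q=0 r=0 u=0 p=0
t6.Δ0 clk=0 v=0 q=0 r=0 u=0 p=0
t6.Δ1 clk=1 v=0 q=0 r=0 u=0 p=0
t7.Δ0 clk=1 v=0 q=0 r=0 u=0 p=0
t7.Δ1 clk=0 v=1 q=0 r=0 u=0 p=0
t7.Δ2 clk=0 v=1 q=0 r=1 u=0 p=0
t8.Δ0 clk=0 v=1 q=0 r=1 u=0 p=0
t8.Δ1 clk=1 v=0 q=0 r=1 u=0 p=0
t8.Δ2 clk=1 v=0 q=1 r=0 u=0 p=0
t8.Δ3 clk=1 v=0 q=1 r=1 u=0 p=0
t9.Δ0 clk=1 v=0 q=1 r=1 u=0 p=0
t9.Δ1 clk=0 v=0 q=1 r=1 u=0 p=0
t10.Δ0 clk=0 v=0 q=1 r=1 u=0 p=0
t10.Δ1 clk=1 v=1 q=1 r=1 u=0 p=0
t10.Δ2 clk=1 v=1 q=1 r=0 u=1 p=0
t10.Δ3 clk=1 v=1 q=1 r=0 u=0 p=0
t11.Δ0 clk=1 v=1 q=1 r=0 u=0 p=0
t11.Δ1 clk=0 v=1 q=1 r=0 u=0 p=0
t12.Δ0 clk=0 v=1 q=1 r=0 u=0 p=0
t12.Δ1 clk=1 v=1 q=1 r=0 u=0 p=0
t12.Δ2 clk=1 v=1 q=0 r=0 u=0 p=0
t12.Δ3 clk=1 v=1 q=0 r=1 u=0 p=0
t13.Δ0 clk=1 v=1 q=0 r=1 u=0 p=0
t13.Δ1 clk=0 v=0 q=0 r=1 u=0 p=0
t13.Δ2 clk=0 v=0 q=0 r=0 u=0 p=0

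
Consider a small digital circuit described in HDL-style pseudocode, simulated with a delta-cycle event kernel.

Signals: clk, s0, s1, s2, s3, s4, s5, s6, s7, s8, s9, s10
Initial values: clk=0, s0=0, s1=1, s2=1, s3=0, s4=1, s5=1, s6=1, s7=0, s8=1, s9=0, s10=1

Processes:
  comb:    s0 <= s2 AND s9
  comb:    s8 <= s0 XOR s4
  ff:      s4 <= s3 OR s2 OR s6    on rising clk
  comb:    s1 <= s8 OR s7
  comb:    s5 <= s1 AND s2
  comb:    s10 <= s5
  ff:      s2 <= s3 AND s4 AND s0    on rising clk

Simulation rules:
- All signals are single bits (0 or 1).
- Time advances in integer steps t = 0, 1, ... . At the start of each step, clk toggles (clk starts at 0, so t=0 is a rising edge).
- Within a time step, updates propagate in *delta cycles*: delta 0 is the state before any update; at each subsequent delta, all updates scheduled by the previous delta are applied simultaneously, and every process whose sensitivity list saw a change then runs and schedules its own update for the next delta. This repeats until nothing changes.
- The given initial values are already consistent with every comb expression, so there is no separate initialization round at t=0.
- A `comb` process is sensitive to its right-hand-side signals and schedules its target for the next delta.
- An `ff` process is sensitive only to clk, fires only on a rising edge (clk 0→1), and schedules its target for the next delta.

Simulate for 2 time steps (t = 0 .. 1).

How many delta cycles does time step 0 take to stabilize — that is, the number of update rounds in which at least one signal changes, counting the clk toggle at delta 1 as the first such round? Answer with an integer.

[bits: s7,clk,s8,s1,s3,s4,s5,s9,s2,s0,s10,s6]
t=0: Δ0=001101101011 Δ1=011101101011 Δ2=011101100011 Δ3=011101000011 Δ4=011101000001 | 4Δ
t=1: Δ0=011101000001 Δ1=001101000001 | 1Δ

4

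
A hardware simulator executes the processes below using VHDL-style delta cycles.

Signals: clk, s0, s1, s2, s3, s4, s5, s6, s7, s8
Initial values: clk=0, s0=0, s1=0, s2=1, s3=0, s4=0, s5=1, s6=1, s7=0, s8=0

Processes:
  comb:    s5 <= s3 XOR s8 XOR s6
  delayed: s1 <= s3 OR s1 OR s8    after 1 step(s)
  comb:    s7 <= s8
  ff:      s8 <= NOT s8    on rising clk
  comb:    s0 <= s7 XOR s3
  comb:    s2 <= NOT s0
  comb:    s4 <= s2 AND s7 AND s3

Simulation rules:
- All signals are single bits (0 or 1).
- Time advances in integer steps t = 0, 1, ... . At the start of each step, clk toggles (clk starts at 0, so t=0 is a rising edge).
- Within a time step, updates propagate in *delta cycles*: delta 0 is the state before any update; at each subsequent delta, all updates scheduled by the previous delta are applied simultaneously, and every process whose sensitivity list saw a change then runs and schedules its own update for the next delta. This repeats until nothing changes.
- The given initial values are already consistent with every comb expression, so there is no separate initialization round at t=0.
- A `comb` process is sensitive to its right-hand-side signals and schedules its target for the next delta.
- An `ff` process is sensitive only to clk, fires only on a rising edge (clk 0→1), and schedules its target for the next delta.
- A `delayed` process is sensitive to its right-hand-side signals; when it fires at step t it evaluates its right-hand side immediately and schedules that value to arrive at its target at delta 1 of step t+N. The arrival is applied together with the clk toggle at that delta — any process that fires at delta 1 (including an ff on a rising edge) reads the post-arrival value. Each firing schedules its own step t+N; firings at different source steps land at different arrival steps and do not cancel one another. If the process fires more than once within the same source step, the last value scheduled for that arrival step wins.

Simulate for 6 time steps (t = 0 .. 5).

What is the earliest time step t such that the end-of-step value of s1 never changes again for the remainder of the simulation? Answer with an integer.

[bits: s5,s4,s8,s6,s7,clk,s1,s2,s0,s3]
t=0: Δ0=1001000100 Δ1=1001010100 Δ2=1011010100 Δ3=0011110100 Δ4=0011110110 Δ5=0011110010 | 5Δ
t=1: Δ0=0011110010 Δ1=0011101010 | 1Δ
t=2: Δ0=0011101010 Δ1=0011111010 Δ2=0001111010 Δ3=1001011010 Δ4=1001011000 Δ5=1001011100 | 5Δ
t=3: Δ0=1001011100 Δ1=1001001100 | 1Δ
t=4: Δ0=1001001100 Δ1=1001011100 Δ2=1011011100 Δ3=0011111100 Δ4=0011111110 Δ5=0011111010 | 5Δ
t=5: Δ0=0011111010 Δ1=0011101010 | 1Δ

1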